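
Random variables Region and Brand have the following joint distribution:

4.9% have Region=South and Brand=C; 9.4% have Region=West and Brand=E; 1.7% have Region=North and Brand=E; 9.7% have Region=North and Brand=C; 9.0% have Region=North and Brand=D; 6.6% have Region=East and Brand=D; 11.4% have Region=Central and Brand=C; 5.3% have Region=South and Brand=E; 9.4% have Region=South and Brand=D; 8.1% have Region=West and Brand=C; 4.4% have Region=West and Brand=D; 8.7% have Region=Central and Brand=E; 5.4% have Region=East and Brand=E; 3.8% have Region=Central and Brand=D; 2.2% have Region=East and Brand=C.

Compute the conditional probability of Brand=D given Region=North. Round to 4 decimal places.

0.4412

P(Region=North) = 0.097 + 0.090 + 0.017 = 0.204.
P(Brand=D | Region=North) = 0.090/0.204 = 0.4412.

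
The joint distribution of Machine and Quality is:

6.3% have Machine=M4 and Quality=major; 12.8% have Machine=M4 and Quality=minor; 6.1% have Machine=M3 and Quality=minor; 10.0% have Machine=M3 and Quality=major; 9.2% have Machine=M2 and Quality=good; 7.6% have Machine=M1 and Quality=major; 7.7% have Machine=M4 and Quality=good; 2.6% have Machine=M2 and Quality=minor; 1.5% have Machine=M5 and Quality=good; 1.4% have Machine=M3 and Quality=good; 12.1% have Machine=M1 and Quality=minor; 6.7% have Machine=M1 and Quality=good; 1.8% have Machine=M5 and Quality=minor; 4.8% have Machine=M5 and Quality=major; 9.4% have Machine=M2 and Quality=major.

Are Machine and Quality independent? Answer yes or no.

no

P(Machine=M2) = 0.212 and P(Quality=minor) = 0.354, so their product is 0.07505, but P(Machine=M2, Quality=minor) = 0.026. Since these differ, Machine and Quality are not independent.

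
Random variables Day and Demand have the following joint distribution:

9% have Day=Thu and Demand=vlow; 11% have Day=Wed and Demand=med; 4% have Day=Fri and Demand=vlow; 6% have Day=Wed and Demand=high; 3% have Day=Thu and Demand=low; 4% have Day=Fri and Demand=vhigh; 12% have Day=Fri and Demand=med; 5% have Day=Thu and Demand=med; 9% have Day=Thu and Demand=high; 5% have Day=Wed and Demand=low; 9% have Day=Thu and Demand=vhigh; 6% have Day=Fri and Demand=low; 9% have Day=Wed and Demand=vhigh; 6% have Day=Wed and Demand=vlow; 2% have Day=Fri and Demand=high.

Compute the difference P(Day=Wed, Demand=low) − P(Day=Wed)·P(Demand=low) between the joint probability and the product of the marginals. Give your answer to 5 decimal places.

P(Day=Wed) = 0.06 + 0.05 + 0.11 + 0.06 + 0.09 = 0.37.
P(Demand=low) = 0.05 + 0.03 + 0.06 = 0.14.
P(Day=Wed, Demand=low) − P(Day=Wed)P(Demand=low) = 0.05 − 0.37×0.14 = -0.00180.

-0.00180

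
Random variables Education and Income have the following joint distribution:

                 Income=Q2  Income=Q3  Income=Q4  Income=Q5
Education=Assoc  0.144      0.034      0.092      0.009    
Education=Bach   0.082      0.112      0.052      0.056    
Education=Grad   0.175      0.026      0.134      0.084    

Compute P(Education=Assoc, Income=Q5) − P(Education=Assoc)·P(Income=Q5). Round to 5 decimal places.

-0.03257

P(Education=Assoc) = 0.144 + 0.034 + 0.092 + 0.009 = 0.279.
P(Income=Q5) = 0.009 + 0.056 + 0.084 = 0.149.
P(Education=Assoc, Income=Q5) − P(Education=Assoc)P(Income=Q5) = 0.009 − 0.279×0.149 = -0.03257.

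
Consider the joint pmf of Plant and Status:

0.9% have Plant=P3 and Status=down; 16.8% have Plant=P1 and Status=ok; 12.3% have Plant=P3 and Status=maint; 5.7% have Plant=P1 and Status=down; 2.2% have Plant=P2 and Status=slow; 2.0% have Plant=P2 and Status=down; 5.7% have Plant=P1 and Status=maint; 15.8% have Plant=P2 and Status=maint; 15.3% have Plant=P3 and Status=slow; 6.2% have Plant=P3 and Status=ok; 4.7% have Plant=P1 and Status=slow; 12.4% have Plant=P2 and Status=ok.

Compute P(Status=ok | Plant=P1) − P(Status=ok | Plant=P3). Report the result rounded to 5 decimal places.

P(Plant=P1) = 0.168 + 0.047 + 0.057 + 0.057 = 0.329; P(Status=ok | Plant=P1) = 0.168/0.329 = 0.510638.
P(Plant=P3) = 0.062 + 0.153 + 0.009 + 0.123 = 0.347; P(Status=ok | Plant=P3) = 0.062/0.347 = 0.178674.
Difference = 0.33196.

0.33196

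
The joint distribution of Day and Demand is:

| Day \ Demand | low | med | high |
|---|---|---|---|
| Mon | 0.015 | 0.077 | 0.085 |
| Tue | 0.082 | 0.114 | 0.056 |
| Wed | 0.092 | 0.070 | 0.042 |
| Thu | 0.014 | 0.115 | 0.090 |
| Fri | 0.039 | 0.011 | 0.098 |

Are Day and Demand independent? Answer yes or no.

no

P(Day=Fri) = 0.148 and P(Demand=med) = 0.387, so their product is 0.05728, but P(Day=Fri, Demand=med) = 0.011. Since these differ, Day and Demand are not independent.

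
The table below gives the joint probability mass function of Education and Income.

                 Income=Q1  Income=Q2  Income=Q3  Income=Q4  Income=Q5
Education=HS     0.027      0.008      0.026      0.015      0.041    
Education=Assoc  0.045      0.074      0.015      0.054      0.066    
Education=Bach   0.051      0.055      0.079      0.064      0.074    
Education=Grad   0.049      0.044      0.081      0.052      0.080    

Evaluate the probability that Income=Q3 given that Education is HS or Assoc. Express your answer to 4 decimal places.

P(Education=HS) = 0.027 + 0.008 + 0.026 + 0.015 + 0.041 = 0.117.
P(Education=Assoc) = 0.045 + 0.074 + 0.015 + 0.054 + 0.066 = 0.254.
P(Education ∈ {HS, Assoc}) = 0.117 + 0.254 = 0.371; P(Income=Q3, Education ∈ {HS, Assoc}) = 0.026 + 0.015 = 0.041.
P(Income=Q3 | Education ∈ {HS, Assoc}) = 0.041/0.371 = 0.1105.

0.1105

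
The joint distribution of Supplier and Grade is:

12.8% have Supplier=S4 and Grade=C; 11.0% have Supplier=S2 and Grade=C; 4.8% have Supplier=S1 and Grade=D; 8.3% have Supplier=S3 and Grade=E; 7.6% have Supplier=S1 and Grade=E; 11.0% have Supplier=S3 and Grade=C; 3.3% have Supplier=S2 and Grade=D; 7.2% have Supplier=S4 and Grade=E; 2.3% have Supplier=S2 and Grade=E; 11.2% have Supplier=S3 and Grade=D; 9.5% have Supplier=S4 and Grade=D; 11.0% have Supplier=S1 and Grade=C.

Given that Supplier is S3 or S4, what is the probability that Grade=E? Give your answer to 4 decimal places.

P(Supplier=S3) = 0.110 + 0.112 + 0.083 = 0.305.
P(Supplier=S4) = 0.128 + 0.095 + 0.072 = 0.295.
P(Supplier ∈ {S3, S4}) = 0.305 + 0.295 = 0.600; P(Grade=E, Supplier ∈ {S3, S4}) = 0.083 + 0.072 = 0.155.
P(Grade=E | Supplier ∈ {S3, S4}) = 0.155/0.600 = 0.2583.

0.2583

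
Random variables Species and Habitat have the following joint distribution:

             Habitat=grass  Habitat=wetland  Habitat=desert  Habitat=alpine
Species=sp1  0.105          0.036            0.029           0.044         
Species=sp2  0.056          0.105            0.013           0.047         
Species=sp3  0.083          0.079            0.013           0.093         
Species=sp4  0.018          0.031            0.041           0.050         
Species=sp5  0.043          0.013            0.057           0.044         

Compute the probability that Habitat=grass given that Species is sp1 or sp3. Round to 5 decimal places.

P(Species=sp1) = 0.105 + 0.036 + 0.029 + 0.044 = 0.214.
P(Species=sp3) = 0.083 + 0.079 + 0.013 + 0.093 = 0.268.
P(Species ∈ {sp1, sp3}) = 0.214 + 0.268 = 0.482; P(Habitat=grass, Species ∈ {sp1, sp3}) = 0.105 + 0.083 = 0.188.
P(Habitat=grass | Species ∈ {sp1, sp3}) = 0.188/0.482 = 0.39004.

0.39004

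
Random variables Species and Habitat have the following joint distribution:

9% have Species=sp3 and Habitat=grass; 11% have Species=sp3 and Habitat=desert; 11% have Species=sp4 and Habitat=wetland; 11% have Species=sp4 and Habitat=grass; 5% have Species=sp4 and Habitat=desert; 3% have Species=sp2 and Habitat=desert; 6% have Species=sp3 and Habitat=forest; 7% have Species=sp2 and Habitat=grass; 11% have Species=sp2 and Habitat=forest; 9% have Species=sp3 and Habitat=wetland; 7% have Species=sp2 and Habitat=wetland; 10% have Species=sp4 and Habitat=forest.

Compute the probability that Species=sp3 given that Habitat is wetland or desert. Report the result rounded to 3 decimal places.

0.435

P(Habitat=wetland) = 0.07 + 0.09 + 0.11 = 0.27.
P(Habitat=desert) = 0.03 + 0.11 + 0.05 = 0.19.
P(Habitat ∈ {wetland, desert}) = 0.27 + 0.19 = 0.46; P(Species=sp3, Habitat ∈ {wetland, desert}) = 0.09 + 0.11 = 0.20.
P(Species=sp3 | Habitat ∈ {wetland, desert}) = 0.20/0.46 = 0.435.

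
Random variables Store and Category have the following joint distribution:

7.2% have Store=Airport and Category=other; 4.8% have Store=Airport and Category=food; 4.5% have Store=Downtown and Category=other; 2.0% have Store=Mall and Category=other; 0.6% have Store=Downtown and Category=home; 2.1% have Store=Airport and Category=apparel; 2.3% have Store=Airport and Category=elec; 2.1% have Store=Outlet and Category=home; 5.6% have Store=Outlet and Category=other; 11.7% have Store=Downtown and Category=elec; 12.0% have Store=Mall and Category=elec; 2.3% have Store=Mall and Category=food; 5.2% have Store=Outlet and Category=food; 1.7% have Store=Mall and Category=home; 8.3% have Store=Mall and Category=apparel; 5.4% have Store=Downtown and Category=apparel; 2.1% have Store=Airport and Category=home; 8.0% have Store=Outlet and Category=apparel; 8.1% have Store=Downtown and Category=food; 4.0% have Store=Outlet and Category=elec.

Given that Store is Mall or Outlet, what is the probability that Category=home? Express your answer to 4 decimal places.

P(Store=Mall) = 0.023 + 0.083 + 0.120 + 0.017 + 0.020 = 0.263.
P(Store=Outlet) = 0.052 + 0.080 + 0.040 + 0.021 + 0.056 = 0.249.
P(Store ∈ {Mall, Outlet}) = 0.263 + 0.249 = 0.512; P(Category=home, Store ∈ {Mall, Outlet}) = 0.017 + 0.021 = 0.038.
P(Category=home | Store ∈ {Mall, Outlet}) = 0.038/0.512 = 0.0742.

0.0742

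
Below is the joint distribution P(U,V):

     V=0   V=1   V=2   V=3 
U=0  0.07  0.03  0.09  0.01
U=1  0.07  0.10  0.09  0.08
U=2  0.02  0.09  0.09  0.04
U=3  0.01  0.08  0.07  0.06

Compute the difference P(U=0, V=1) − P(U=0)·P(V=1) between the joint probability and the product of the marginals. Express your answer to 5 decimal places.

-0.03000

P(U=0) = 0.07 + 0.03 + 0.09 + 0.01 = 0.20.
P(V=1) = 0.03 + 0.10 + 0.09 + 0.08 = 0.30.
P(U=0, V=1) − P(U=0)P(V=1) = 0.03 − 0.20×0.30 = -0.03000.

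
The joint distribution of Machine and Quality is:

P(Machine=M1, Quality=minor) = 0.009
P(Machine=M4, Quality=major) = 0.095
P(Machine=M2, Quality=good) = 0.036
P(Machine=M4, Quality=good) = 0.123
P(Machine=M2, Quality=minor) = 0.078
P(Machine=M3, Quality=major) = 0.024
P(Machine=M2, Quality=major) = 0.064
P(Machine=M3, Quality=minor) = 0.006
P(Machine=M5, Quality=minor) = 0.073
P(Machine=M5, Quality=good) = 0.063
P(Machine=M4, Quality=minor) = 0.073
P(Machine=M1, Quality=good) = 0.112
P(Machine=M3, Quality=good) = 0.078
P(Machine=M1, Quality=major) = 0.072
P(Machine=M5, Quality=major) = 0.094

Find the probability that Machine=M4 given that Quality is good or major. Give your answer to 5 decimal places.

0.28647

P(Quality=good) = 0.112 + 0.036 + 0.078 + 0.123 + 0.063 = 0.412.
P(Quality=major) = 0.072 + 0.064 + 0.024 + 0.095 + 0.094 = 0.349.
P(Quality ∈ {good, major}) = 0.412 + 0.349 = 0.761; P(Machine=M4, Quality ∈ {good, major}) = 0.123 + 0.095 = 0.218.
P(Machine=M4 | Quality ∈ {good, major}) = 0.218/0.761 = 0.28647.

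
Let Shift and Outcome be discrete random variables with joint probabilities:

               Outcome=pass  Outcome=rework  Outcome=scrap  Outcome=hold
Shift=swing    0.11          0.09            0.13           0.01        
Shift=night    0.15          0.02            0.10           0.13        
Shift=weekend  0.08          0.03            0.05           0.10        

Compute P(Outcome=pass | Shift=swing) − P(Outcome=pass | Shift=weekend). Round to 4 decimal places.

0.0158

P(Shift=swing) = 0.11 + 0.09 + 0.13 + 0.01 = 0.34; P(Outcome=pass | Shift=swing) = 0.11/0.34 = 0.32353.
P(Shift=weekend) = 0.08 + 0.03 + 0.05 + 0.10 = 0.26; P(Outcome=pass | Shift=weekend) = 0.08/0.26 = 0.30769.
Difference = 0.0158.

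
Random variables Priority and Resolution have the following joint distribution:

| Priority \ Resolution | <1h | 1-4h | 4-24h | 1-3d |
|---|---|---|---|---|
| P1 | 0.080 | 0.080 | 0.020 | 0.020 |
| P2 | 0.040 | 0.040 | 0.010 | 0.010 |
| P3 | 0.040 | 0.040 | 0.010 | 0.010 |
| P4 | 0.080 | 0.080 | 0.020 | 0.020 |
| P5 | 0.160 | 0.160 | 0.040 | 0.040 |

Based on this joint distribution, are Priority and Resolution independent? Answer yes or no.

Every cell satisfies P(Priority,Resolution) = P(Priority)·P(Resolution). For instance P(Priority=P5) = 0.400, P(Resolution=4-24h) = 0.100, and 0.400×0.100 = 0.040 matches the joint entry. So Priority and Resolution are independent.

yes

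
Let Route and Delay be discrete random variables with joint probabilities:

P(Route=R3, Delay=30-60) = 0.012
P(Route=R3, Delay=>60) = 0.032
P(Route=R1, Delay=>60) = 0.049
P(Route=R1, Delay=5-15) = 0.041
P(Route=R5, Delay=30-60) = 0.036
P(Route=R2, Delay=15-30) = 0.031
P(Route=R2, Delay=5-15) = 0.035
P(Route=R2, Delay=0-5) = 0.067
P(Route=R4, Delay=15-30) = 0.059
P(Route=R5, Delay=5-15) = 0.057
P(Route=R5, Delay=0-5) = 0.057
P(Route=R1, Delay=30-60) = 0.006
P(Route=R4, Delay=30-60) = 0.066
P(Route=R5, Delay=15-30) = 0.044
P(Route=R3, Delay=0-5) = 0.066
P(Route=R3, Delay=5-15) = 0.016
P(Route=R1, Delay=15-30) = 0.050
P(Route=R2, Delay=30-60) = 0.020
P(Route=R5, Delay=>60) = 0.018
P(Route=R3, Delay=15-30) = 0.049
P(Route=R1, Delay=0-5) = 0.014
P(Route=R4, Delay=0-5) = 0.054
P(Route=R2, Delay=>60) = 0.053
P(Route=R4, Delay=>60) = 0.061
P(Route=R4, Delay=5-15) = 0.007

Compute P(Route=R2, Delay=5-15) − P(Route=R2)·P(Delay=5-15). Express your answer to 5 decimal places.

P(Route=R2) = 0.067 + 0.035 + 0.031 + 0.020 + 0.053 = 0.206.
P(Delay=5-15) = 0.041 + 0.035 + 0.016 + 0.007 + 0.057 = 0.156.
P(Route=R2, Delay=5-15) − P(Route=R2)P(Delay=5-15) = 0.035 − 0.206×0.156 = 0.00286.

0.00286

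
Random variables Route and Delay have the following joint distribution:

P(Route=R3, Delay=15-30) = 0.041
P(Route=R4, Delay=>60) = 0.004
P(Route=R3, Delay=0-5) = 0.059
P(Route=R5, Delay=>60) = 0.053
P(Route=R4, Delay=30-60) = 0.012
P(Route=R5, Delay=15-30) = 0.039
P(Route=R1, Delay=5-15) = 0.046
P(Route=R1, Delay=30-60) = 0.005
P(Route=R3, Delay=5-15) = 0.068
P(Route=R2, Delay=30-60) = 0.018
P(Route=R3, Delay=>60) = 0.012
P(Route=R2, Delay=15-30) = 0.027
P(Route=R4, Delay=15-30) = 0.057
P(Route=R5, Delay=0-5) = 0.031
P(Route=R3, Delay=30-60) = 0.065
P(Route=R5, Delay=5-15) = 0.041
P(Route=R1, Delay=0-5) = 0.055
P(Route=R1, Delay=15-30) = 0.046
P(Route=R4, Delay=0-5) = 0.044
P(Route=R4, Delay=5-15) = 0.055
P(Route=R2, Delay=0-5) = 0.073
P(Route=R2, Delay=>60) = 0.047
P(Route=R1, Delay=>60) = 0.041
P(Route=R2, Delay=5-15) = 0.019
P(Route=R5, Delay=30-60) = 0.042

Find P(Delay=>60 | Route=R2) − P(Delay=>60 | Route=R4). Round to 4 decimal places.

0.2322

P(Route=R2) = 0.073 + 0.019 + 0.027 + 0.018 + 0.047 = 0.184; P(Delay=>60 | Route=R2) = 0.047/0.184 = 0.25543.
P(Route=R4) = 0.044 + 0.055 + 0.057 + 0.012 + 0.004 = 0.172; P(Delay=>60 | Route=R4) = 0.004/0.172 = 0.02326.
Difference = 0.2322.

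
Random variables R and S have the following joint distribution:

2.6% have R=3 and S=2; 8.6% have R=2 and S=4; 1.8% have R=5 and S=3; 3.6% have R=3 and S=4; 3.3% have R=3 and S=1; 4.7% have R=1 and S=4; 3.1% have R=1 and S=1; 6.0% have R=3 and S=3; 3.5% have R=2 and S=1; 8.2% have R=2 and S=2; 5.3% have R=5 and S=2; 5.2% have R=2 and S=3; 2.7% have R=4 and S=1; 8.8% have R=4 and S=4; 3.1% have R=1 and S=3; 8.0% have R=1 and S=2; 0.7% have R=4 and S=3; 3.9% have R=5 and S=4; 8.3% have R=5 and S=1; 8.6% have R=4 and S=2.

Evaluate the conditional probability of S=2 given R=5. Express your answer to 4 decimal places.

P(R=5) = 0.083 + 0.053 + 0.018 + 0.039 = 0.193.
P(S=2 | R=5) = 0.053/0.193 = 0.2746.

0.2746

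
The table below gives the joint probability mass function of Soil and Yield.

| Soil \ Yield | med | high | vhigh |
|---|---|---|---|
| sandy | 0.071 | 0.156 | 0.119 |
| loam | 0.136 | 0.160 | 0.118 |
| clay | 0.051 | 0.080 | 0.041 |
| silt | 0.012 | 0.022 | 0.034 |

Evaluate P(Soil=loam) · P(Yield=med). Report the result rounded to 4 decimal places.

P(Soil=loam) = 0.136 + 0.160 + 0.118 = 0.414.
P(Yield=med) = 0.071 + 0.136 + 0.051 + 0.012 = 0.270.
Product: 0.414 × 0.270 = 0.1118.

0.1118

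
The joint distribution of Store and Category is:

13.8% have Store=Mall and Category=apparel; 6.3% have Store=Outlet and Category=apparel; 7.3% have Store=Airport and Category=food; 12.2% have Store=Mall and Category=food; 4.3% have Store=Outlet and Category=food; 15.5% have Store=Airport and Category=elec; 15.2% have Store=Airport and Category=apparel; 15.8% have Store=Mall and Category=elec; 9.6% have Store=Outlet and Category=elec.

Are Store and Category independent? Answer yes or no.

no

P(Store=Mall) = 0.418 and P(Category=food) = 0.238, so their product is 0.09948, but P(Store=Mall, Category=food) = 0.122. Since these differ, Store and Category are not independent.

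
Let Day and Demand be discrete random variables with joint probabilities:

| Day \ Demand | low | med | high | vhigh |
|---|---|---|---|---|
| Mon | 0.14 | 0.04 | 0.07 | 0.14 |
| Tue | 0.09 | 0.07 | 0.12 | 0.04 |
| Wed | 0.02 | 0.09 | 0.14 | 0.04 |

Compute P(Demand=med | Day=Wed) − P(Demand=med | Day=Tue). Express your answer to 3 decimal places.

P(Day=Wed) = 0.02 + 0.09 + 0.14 + 0.04 = 0.29; P(Demand=med | Day=Wed) = 0.09/0.29 = 0.3103.
P(Day=Tue) = 0.09 + 0.07 + 0.12 + 0.04 = 0.32; P(Demand=med | Day=Tue) = 0.07/0.32 = 0.2188.
Difference = 0.092.

0.092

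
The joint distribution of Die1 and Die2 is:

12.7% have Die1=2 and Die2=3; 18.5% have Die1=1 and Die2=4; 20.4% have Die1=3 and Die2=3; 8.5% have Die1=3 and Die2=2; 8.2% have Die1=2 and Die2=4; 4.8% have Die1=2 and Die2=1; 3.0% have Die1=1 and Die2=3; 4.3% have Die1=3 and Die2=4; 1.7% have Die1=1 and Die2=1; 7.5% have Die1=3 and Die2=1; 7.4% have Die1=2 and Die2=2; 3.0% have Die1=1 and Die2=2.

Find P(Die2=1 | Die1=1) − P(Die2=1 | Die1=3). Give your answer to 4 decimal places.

-0.1194

P(Die1=1) = 0.017 + 0.030 + 0.030 + 0.185 = 0.262; P(Die2=1 | Die1=1) = 0.017/0.262 = 0.06489.
P(Die1=3) = 0.075 + 0.085 + 0.204 + 0.043 = 0.407; P(Die2=1 | Die1=3) = 0.075/0.407 = 0.18428.
Difference = -0.1194.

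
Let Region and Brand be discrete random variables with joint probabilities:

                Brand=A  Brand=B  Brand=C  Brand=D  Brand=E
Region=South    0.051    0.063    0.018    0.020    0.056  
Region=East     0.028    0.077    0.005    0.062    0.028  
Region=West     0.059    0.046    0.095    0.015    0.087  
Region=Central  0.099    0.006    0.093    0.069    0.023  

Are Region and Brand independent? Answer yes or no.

P(Region=Central) = 0.290 and P(Brand=B) = 0.192, so their product is 0.05568, but P(Region=Central, Brand=B) = 0.006. Since these differ, Region and Brand are not independent.

no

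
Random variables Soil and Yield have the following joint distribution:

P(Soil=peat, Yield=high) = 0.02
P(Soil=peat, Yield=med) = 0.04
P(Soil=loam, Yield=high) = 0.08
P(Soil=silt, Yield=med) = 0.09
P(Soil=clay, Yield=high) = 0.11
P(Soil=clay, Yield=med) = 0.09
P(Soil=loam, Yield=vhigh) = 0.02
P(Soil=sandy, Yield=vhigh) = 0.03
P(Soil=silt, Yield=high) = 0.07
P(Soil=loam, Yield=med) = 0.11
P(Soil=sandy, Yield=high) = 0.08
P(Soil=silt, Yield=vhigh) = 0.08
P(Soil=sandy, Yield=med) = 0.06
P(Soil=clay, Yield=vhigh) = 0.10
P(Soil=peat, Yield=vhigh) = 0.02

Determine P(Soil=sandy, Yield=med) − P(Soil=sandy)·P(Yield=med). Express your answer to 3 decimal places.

-0.006

P(Soil=sandy) = 0.06 + 0.08 + 0.03 = 0.17.
P(Yield=med) = 0.06 + 0.11 + 0.09 + 0.09 + 0.04 = 0.39.
P(Soil=sandy, Yield=med) − P(Soil=sandy)P(Yield=med) = 0.06 − 0.17×0.39 = -0.006.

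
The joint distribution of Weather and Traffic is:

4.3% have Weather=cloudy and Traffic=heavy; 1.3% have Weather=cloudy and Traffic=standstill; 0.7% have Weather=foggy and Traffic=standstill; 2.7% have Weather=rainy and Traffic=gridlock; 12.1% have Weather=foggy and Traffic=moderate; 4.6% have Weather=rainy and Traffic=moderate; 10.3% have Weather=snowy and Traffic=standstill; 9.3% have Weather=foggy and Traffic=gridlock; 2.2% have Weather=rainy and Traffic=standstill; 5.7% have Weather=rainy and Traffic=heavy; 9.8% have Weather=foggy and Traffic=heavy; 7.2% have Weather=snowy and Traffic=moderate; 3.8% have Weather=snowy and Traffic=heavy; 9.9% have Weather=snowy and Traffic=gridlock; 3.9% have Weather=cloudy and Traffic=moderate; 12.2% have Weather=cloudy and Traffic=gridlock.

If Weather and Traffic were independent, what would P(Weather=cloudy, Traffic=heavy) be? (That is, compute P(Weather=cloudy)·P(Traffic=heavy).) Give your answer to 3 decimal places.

0.051

P(Weather=cloudy) = 0.039 + 0.043 + 0.122 + 0.013 = 0.217.
P(Traffic=heavy) = 0.043 + 0.057 + 0.038 + 0.098 = 0.236.
Product: 0.217 × 0.236 = 0.051.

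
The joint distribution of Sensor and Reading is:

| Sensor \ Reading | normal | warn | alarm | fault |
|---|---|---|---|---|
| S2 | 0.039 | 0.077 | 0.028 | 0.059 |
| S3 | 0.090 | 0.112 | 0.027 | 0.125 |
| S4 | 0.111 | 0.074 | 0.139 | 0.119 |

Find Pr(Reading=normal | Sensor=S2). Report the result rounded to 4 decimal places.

P(Sensor=S2) = 0.039 + 0.077 + 0.028 + 0.059 = 0.203.
P(Reading=normal | Sensor=S2) = 0.039/0.203 = 0.1921.

0.1921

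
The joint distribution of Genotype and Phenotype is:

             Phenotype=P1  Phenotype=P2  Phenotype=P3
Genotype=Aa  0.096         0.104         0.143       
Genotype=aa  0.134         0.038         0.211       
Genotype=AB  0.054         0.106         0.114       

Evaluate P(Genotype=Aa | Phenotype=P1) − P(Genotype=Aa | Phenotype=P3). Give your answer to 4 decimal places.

P(Phenotype=P1) = 0.096 + 0.134 + 0.054 = 0.284; P(Genotype=Aa | Phenotype=P1) = 0.096/0.284 = 0.33803.
P(Phenotype=P3) = 0.143 + 0.211 + 0.114 = 0.468; P(Genotype=Aa | Phenotype=P3) = 0.143/0.468 = 0.30556.
Difference = 0.0325.

0.0325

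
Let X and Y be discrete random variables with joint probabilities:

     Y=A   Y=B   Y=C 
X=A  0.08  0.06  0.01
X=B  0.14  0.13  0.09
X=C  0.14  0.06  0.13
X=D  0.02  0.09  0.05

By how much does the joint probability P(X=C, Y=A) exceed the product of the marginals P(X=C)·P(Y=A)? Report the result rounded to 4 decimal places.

P(X=C) = 0.14 + 0.06 + 0.13 = 0.33.
P(Y=A) = 0.08 + 0.14 + 0.14 + 0.02 = 0.38.
P(X=C, Y=A) − P(X=C)P(Y=A) = 0.14 − 0.33×0.38 = 0.0146.

0.0146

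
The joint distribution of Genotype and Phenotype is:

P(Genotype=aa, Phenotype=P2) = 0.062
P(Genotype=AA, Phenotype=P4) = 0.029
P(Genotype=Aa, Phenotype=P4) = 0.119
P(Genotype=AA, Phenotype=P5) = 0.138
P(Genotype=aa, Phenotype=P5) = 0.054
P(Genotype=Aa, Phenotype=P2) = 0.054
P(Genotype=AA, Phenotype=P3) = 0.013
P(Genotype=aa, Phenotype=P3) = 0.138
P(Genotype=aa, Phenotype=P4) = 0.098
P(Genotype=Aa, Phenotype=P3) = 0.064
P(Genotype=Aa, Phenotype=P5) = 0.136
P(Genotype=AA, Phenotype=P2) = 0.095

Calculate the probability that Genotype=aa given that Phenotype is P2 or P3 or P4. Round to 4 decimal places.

P(Phenotype=P2) = 0.095 + 0.054 + 0.062 = 0.211.
P(Phenotype=P3) = 0.013 + 0.064 + 0.138 = 0.215.
P(Phenotype=P4) = 0.029 + 0.119 + 0.098 = 0.246.
P(Phenotype ∈ {P2, P3, P4}) = 0.211 + 0.215 + 0.246 = 0.672; P(Genotype=aa, Phenotype ∈ {P2, P3, P4}) = 0.062 + 0.138 + 0.098 = 0.298.
P(Genotype=aa | Phenotype ∈ {P2, P3, P4}) = 0.298/0.672 = 0.4435.

0.4435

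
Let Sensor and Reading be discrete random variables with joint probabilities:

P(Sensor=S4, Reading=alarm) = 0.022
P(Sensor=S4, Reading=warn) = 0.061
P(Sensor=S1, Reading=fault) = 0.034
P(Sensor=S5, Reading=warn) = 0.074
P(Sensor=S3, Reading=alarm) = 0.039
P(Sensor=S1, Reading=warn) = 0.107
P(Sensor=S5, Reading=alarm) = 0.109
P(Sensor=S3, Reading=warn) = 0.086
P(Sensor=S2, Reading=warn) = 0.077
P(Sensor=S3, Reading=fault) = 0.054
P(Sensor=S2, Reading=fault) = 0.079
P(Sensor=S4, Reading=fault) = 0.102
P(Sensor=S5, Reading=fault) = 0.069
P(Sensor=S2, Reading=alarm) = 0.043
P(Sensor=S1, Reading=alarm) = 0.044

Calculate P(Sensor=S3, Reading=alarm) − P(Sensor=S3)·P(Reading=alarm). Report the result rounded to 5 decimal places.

-0.00700

P(Sensor=S3) = 0.086 + 0.039 + 0.054 = 0.179.
P(Reading=alarm) = 0.044 + 0.043 + 0.039 + 0.022 + 0.109 = 0.257.
P(Sensor=S3, Reading=alarm) − P(Sensor=S3)P(Reading=alarm) = 0.039 − 0.179×0.257 = -0.00700.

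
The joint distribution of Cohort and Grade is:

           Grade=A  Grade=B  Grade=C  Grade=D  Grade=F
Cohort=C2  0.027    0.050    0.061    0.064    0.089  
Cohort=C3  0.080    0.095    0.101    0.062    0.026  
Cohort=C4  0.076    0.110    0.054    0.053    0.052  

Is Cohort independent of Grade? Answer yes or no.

no

P(Cohort=C2) = 0.291 and P(Grade=F) = 0.167, so their product is 0.04860, but P(Cohort=C2, Grade=F) = 0.089. Since these differ, Cohort and Grade are not independent.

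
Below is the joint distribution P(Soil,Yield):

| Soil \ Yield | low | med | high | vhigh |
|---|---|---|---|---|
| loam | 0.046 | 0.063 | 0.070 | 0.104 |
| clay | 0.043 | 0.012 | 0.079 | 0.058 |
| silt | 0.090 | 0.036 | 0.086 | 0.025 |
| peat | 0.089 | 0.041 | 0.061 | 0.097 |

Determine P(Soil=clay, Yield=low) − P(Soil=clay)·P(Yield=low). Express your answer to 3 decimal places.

-0.008

P(Soil=clay) = 0.043 + 0.012 + 0.079 + 0.058 = 0.192.
P(Yield=low) = 0.046 + 0.043 + 0.090 + 0.089 = 0.268.
P(Soil=clay, Yield=low) − P(Soil=clay)P(Yield=low) = 0.043 − 0.192×0.268 = -0.008.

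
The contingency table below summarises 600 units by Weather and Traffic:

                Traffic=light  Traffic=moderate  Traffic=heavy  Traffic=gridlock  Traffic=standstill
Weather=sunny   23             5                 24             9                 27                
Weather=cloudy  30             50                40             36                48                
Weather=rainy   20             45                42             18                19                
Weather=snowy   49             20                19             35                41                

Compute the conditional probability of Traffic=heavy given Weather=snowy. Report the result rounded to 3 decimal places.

0.116

Total with Weather=snowy: 49 + 20 + 19 + 35 + 41 = 164.
P(Traffic=heavy | Weather=snowy) = 19/164 = 0.116.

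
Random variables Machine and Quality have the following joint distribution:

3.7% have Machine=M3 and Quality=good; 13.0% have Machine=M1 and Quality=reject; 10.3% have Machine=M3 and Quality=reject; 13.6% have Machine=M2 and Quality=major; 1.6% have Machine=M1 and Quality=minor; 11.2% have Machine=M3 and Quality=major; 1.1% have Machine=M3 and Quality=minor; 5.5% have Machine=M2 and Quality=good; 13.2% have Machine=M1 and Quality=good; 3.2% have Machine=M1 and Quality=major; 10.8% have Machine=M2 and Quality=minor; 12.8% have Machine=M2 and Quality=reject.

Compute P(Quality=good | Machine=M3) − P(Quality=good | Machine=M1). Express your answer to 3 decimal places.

P(Machine=M3) = 0.037 + 0.011 + 0.112 + 0.103 = 0.263; P(Quality=good | Machine=M3) = 0.037/0.263 = 0.1407.
P(Machine=M1) = 0.132 + 0.016 + 0.032 + 0.130 = 0.310; P(Quality=good | Machine=M1) = 0.132/0.310 = 0.4258.
Difference = -0.285.

-0.285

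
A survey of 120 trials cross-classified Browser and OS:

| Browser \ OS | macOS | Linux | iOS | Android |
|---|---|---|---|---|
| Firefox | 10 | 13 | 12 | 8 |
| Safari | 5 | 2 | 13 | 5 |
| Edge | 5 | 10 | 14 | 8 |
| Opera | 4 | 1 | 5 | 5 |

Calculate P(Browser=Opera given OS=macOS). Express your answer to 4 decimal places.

Total with OS=macOS: 10 + 5 + 5 + 4 = 24.
P(Browser=Opera | OS=macOS) = 4/24 = 0.1667.

0.1667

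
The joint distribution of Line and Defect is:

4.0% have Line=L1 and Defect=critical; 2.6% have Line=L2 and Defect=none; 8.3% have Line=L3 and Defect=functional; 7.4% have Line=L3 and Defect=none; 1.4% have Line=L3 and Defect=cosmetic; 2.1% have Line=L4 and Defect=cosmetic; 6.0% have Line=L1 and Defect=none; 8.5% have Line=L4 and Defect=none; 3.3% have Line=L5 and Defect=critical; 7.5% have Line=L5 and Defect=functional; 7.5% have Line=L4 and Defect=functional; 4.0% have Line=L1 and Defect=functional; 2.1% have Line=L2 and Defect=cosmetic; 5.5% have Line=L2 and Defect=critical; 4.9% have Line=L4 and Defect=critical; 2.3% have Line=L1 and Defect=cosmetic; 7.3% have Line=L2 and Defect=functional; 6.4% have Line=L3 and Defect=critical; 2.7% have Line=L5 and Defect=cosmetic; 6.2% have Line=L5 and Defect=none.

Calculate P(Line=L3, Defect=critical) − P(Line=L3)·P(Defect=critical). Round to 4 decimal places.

0.0074

P(Line=L3) = 0.074 + 0.014 + 0.083 + 0.064 = 0.235.
P(Defect=critical) = 0.040 + 0.055 + 0.064 + 0.049 + 0.033 = 0.241.
P(Line=L3, Defect=critical) − P(Line=L3)P(Defect=critical) = 0.064 − 0.235×0.241 = 0.0074.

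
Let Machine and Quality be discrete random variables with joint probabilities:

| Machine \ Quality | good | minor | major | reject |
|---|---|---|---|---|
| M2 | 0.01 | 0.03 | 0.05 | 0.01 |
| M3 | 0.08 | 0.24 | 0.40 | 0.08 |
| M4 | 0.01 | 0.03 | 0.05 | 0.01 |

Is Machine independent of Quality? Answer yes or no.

Every cell satisfies P(Machine,Quality) = P(Machine)·P(Quality). For instance P(Machine=M4) = 0.10, P(Quality=minor) = 0.30, and 0.10×0.30 = 0.03 matches the joint entry. So Machine and Quality are independent.

yes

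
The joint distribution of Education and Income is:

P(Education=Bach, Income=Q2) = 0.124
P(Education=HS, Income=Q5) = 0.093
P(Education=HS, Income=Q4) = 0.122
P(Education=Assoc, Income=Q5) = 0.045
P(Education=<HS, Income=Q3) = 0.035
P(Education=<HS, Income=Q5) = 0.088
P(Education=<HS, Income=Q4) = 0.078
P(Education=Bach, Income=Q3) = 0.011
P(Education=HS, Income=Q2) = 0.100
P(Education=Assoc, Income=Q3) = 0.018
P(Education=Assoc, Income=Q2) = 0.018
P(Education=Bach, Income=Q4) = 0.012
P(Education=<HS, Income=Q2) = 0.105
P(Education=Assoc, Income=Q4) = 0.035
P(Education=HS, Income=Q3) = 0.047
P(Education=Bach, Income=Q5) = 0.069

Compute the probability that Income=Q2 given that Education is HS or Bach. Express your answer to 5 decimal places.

P(Education=HS) = 0.100 + 0.047 + 0.122 + 0.093 = 0.362.
P(Education=Bach) = 0.124 + 0.011 + 0.012 + 0.069 = 0.216.
P(Education ∈ {HS, Bach}) = 0.362 + 0.216 = 0.578; P(Income=Q2, Education ∈ {HS, Bach}) = 0.100 + 0.124 = 0.224.
P(Income=Q2 | Education ∈ {HS, Bach}) = 0.224/0.578 = 0.38754.

0.38754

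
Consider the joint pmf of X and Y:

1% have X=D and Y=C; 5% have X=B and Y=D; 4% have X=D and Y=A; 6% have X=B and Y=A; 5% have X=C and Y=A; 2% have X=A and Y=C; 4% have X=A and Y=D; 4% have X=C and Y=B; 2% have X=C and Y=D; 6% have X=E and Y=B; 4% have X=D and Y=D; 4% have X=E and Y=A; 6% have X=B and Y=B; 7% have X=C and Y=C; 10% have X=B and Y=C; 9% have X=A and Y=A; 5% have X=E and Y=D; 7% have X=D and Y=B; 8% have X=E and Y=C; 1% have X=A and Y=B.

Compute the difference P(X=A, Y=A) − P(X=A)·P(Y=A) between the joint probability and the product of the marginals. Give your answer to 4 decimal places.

0.0452

P(X=A) = 0.09 + 0.01 + 0.02 + 0.04 = 0.16.
P(Y=A) = 0.09 + 0.06 + 0.05 + 0.04 + 0.04 = 0.28.
P(X=A, Y=A) − P(X=A)P(Y=A) = 0.09 − 0.16×0.28 = 0.0452.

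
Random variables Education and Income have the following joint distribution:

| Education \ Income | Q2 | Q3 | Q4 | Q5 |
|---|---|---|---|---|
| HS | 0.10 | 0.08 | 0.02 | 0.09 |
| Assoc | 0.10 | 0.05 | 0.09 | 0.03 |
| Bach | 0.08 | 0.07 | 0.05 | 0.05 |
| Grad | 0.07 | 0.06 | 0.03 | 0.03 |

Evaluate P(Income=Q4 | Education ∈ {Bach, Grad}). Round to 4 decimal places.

P(Education=Bach) = 0.08 + 0.07 + 0.05 + 0.05 = 0.25.
P(Education=Grad) = 0.07 + 0.06 + 0.03 + 0.03 = 0.19.
P(Education ∈ {Bach, Grad}) = 0.25 + 0.19 = 0.44; P(Income=Q4, Education ∈ {Bach, Grad}) = 0.05 + 0.03 = 0.08.
P(Income=Q4 | Education ∈ {Bach, Grad}) = 0.08/0.44 = 0.1818.

0.1818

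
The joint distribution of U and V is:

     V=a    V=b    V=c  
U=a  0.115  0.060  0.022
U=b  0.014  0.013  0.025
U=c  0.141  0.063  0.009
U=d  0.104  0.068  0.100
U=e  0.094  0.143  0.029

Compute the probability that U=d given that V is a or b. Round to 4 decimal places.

0.2110

P(V=a) = 0.115 + 0.014 + 0.141 + 0.104 + 0.094 = 0.468.
P(V=b) = 0.060 + 0.013 + 0.063 + 0.068 + 0.143 = 0.347.
P(V ∈ {a, b}) = 0.468 + 0.347 = 0.815; P(U=d, V ∈ {a, b}) = 0.104 + 0.068 = 0.172.
P(U=d | V ∈ {a, b}) = 0.172/0.815 = 0.2110.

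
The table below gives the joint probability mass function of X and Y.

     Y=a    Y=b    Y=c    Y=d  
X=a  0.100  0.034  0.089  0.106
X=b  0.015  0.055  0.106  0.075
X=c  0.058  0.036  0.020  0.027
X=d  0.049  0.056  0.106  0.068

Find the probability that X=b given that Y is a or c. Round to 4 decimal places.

P(Y=a) = 0.100 + 0.015 + 0.058 + 0.049 = 0.222.
P(Y=c) = 0.089 + 0.106 + 0.020 + 0.106 = 0.321.
P(Y ∈ {a, c}) = 0.222 + 0.321 = 0.543; P(X=b, Y ∈ {a, c}) = 0.015 + 0.106 = 0.121.
P(X=b | Y ∈ {a, c}) = 0.121/0.543 = 0.2228.

0.2228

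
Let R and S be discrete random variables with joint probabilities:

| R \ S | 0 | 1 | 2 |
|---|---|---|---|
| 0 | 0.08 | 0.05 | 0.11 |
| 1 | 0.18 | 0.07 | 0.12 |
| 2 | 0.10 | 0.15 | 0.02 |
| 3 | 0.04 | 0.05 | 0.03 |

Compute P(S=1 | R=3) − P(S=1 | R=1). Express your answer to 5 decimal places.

0.22748

P(R=3) = 0.04 + 0.05 + 0.03 = 0.12; P(S=1 | R=3) = 0.05/0.12 = 0.416667.
P(R=1) = 0.18 + 0.07 + 0.12 = 0.37; P(S=1 | R=1) = 0.07/0.37 = 0.189189.
Difference = 0.22748.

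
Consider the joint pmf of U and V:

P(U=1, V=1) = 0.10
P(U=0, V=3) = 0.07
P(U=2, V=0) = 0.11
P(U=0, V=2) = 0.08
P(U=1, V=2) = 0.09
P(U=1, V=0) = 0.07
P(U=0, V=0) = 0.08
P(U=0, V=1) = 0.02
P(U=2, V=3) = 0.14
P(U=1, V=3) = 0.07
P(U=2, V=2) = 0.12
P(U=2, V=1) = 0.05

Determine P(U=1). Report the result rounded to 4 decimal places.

P(U=1) = 0.07 + 0.10 + 0.09 + 0.07 = 0.33.

0.3300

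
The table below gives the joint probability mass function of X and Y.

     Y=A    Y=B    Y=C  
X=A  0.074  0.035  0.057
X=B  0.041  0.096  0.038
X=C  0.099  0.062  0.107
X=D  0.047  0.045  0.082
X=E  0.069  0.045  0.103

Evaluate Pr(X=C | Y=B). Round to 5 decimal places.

P(Y=B) = 0.035 + 0.096 + 0.062 + 0.045 + 0.045 = 0.283.
P(X=C | Y=B) = 0.062/0.283 = 0.21908.

0.21908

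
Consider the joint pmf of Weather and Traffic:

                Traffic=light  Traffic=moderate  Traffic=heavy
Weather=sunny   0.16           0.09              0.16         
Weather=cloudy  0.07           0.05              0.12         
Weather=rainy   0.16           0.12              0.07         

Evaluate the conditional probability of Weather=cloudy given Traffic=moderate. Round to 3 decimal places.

0.192

P(Traffic=moderate) = 0.09 + 0.05 + 0.12 = 0.26.
P(Weather=cloudy | Traffic=moderate) = 0.05/0.26 = 0.192.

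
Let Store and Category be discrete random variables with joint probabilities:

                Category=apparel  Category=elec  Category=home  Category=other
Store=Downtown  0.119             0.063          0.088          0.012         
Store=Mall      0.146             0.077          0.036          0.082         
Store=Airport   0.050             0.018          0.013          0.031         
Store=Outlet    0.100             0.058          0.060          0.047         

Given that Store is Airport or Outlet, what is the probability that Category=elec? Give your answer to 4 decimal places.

P(Store=Airport) = 0.050 + 0.018 + 0.013 + 0.031 = 0.112.
P(Store=Outlet) = 0.100 + 0.058 + 0.060 + 0.047 = 0.265.
P(Store ∈ {Airport, Outlet}) = 0.112 + 0.265 = 0.377; P(Category=elec, Store ∈ {Airport, Outlet}) = 0.018 + 0.058 = 0.076.
P(Category=elec | Store ∈ {Airport, Outlet}) = 0.076/0.377 = 0.2016.

0.2016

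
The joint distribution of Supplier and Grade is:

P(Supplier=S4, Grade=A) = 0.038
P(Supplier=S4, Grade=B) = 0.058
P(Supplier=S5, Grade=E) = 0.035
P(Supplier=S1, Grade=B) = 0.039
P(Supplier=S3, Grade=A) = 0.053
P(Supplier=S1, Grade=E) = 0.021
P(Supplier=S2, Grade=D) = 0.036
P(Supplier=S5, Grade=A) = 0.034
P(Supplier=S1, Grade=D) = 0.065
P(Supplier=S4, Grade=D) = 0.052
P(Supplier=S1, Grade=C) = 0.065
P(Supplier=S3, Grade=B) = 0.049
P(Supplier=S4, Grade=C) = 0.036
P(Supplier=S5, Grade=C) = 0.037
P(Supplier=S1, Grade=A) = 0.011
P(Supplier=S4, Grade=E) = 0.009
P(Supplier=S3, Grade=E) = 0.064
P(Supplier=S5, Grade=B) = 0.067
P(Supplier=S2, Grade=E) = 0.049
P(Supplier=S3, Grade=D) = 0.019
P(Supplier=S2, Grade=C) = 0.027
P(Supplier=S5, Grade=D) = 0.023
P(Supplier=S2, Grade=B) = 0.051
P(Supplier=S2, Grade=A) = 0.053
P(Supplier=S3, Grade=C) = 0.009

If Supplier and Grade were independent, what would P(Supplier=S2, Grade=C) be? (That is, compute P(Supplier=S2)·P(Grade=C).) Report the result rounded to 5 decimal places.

P(Supplier=S2) = 0.053 + 0.051 + 0.027 + 0.036 + 0.049 = 0.216.
P(Grade=C) = 0.065 + 0.027 + 0.009 + 0.036 + 0.037 = 0.174.
Product: 0.216 × 0.174 = 0.03758.

0.03758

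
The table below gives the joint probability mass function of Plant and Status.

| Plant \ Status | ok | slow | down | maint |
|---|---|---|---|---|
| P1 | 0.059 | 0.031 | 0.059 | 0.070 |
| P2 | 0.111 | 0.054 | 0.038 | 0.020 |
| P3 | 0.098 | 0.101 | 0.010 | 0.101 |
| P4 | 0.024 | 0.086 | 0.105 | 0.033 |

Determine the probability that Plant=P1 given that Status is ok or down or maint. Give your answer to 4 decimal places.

P(Status=ok) = 0.059 + 0.111 + 0.098 + 0.024 = 0.292.
P(Status=down) = 0.059 + 0.038 + 0.010 + 0.105 = 0.212.
P(Status=maint) = 0.070 + 0.020 + 0.101 + 0.033 = 0.224.
P(Status ∈ {ok, down, maint}) = 0.292 + 0.212 + 0.224 = 0.728; P(Plant=P1, Status ∈ {ok, down, maint}) = 0.059 + 0.059 + 0.070 = 0.188.
P(Plant=P1 | Status ∈ {ok, down, maint}) = 0.188/0.728 = 0.2582.

0.2582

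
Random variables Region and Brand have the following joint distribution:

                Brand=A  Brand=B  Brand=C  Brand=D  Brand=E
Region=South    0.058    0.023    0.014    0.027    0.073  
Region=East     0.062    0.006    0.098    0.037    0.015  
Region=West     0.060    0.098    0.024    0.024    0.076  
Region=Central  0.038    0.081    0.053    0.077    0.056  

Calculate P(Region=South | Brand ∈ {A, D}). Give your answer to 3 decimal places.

P(Brand=A) = 0.058 + 0.062 + 0.060 + 0.038 = 0.218.
P(Brand=D) = 0.027 + 0.037 + 0.024 + 0.077 = 0.165.
P(Brand ∈ {A, D}) = 0.218 + 0.165 = 0.383; P(Region=South, Brand ∈ {A, D}) = 0.058 + 0.027 = 0.085.
P(Region=South | Brand ∈ {A, D}) = 0.085/0.383 = 0.222.

0.222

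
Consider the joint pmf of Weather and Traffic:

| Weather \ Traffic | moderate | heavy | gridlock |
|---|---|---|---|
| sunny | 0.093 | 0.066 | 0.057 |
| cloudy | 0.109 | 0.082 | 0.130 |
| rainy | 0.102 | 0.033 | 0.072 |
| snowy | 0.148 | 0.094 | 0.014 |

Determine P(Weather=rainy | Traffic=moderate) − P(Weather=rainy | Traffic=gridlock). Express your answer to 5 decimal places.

P(Traffic=moderate) = 0.093 + 0.109 + 0.102 + 0.148 = 0.452; P(Weather=rainy | Traffic=moderate) = 0.102/0.452 = 0.225664.
P(Traffic=gridlock) = 0.057 + 0.130 + 0.072 + 0.014 = 0.273; P(Weather=rainy | Traffic=gridlock) = 0.072/0.273 = 0.263736.
Difference = -0.03807.

-0.03807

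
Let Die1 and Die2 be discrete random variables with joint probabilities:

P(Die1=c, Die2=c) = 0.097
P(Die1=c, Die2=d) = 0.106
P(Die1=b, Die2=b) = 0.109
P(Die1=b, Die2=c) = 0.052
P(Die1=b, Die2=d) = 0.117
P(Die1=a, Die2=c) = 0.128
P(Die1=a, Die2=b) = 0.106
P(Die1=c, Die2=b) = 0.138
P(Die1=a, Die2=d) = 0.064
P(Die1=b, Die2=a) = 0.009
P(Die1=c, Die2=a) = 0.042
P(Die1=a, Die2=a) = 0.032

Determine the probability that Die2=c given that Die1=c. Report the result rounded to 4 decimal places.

0.2533

P(Die1=c) = 0.042 + 0.138 + 0.097 + 0.106 = 0.383.
P(Die2=c | Die1=c) = 0.097/0.383 = 0.2533.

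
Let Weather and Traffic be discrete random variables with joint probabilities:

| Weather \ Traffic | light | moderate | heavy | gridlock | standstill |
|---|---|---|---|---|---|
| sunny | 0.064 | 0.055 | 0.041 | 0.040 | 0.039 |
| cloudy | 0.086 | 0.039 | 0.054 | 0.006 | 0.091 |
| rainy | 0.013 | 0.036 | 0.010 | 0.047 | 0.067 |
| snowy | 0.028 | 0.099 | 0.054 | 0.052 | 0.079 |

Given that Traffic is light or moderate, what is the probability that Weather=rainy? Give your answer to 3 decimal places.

0.117

P(Traffic=light) = 0.064 + 0.086 + 0.013 + 0.028 = 0.191.
P(Traffic=moderate) = 0.055 + 0.039 + 0.036 + 0.099 = 0.229.
P(Traffic ∈ {light, moderate}) = 0.191 + 0.229 = 0.420; P(Weather=rainy, Traffic ∈ {light, moderate}) = 0.013 + 0.036 = 0.049.
P(Weather=rainy | Traffic ∈ {light, moderate}) = 0.049/0.420 = 0.117.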